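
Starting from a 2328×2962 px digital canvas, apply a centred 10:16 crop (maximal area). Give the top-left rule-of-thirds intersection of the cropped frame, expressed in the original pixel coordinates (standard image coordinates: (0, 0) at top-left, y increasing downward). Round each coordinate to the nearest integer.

x = 855 px, y = 987 px

2328/2962 > 10/16, so the 10:16 crop keeps the full height 2962 and trims width to 2962 × 10/16 = 1851.25 px.
Left offset = (2328 − 1851.25)/2 = 238.38 px; top offset = 0.
Top-left is one-third across and one-third down within the crop:
x = 238.38 + 1 × 1851.25/3 ≈ 855; y = 0.00 + 1 × 2962.00/3 ≈ 987.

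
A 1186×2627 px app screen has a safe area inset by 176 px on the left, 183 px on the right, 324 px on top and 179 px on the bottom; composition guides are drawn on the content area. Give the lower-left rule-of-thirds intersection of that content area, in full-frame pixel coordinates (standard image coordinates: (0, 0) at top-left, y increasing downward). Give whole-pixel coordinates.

x = 452 px, y = 1740 px

Content width = 1186 − 176 − 183 = 827 px; content height = 2627 − 324 − 179 = 2124 px.
Lower-left is one-third across and two-thirds down within the content area.
x = 176 + 1 × 827/3 = 176 + 275.67 ≈ 452
y = 324 + 2 × 2124/3 = 324 + 1416.00 ≈ 1740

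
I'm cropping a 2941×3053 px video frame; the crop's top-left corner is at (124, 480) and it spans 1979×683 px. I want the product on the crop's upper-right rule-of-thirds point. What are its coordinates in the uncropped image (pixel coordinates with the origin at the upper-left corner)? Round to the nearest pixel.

One third of the crop width 1979 is 659.67 px.
One third of the crop height 683 is 227.67 px.
The upper-right point is two-thirds across and one-third down within the crop:
x = 124 + 2 × 659.67 ≈ 1443; y = 480 + 1 × 227.67 ≈ 708.

(1443, 708)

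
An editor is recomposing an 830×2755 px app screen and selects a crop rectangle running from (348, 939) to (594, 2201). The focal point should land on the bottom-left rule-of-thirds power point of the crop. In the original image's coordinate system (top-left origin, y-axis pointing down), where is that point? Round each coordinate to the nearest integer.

x = 430 px, y = 1780 px

Crop width = 594 − 348 = 246 px; one third is 82.00 px.
Crop height = 2201 − 939 = 1262 px; one third is 420.67 px.
The bottom-left point is one-third across and two-thirds down within the crop:
x = 348 + 1 × 82.00 ≈ 430; y = 939 + 2 × 420.67 ≈ 1780.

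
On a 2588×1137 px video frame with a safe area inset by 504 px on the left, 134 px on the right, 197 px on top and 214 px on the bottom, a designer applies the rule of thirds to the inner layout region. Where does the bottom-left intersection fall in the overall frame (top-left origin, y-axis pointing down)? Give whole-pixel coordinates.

(1154, 681)

Content width = 2588 − 504 − 134 = 1950 px; content height = 1137 − 197 − 214 = 726 px.
Bottom-left is one-third across and two-thirds down within the inner layout region.
x = 504 + 1 × 1950/3 = 504 + 650.00 ≈ 1154
y = 197 + 2 × 726/3 = 197 + 484.00 ≈ 681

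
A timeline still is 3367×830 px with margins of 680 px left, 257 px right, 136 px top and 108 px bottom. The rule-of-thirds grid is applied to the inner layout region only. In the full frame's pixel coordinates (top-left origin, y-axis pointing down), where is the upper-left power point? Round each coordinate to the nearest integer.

(1490, 331)

Content width = 3367 − 680 − 257 = 2430 px; content height = 830 − 136 − 108 = 586 px.
Upper-left is one-third across and one-third down within the inner layout region.
x = 680 + 1 × 2430/3 = 680 + 810.00 ≈ 1490
y = 136 + 1 × 586/3 = 136 + 195.33 ≈ 331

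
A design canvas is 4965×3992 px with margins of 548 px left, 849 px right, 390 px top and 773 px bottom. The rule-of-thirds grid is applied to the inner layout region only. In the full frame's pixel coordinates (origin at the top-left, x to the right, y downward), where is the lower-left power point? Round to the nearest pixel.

Content width = 4965 − 548 − 849 = 3568 px; content height = 3992 − 390 − 773 = 2829 px.
Lower-left is one-third across and two-thirds down within the inner layout region.
x = 548 + 1 × 3568/3 = 548 + 1189.33 ≈ 1737
y = 390 + 2 × 2829/3 = 390 + 1886.00 ≈ 2276

x = 1737 px, y = 2276 px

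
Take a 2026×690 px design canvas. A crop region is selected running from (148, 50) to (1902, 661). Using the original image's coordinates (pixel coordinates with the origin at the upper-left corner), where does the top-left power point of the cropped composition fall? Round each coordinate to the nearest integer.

x = 733 px, y = 254 px

Crop width = 1902 − 148 = 1754 px; one third is 584.67 px.
Crop height = 661 − 50 = 611 px; one third is 203.67 px.
The top-left point is one-third across and one-third down within the crop:
x = 148 + 1 × 584.67 ≈ 733; y = 50 + 1 × 203.67 ≈ 254.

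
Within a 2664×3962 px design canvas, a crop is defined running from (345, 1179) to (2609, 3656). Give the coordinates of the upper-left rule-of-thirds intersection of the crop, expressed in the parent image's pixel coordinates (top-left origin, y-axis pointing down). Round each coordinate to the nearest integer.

(1100, 2005)

Crop width = 2609 − 345 = 2264 px; one third is 754.67 px.
Crop height = 3656 − 1179 = 2477 px; one third is 825.67 px.
The upper-left point is one-third across and one-third down within the crop:
x = 345 + 1 × 754.67 ≈ 1100; y = 1179 + 1 × 825.67 ≈ 2005.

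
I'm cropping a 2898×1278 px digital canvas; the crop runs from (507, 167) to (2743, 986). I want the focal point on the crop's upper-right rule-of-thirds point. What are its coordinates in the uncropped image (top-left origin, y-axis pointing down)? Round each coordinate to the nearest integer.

(1998, 440)

Crop width = 2743 − 507 = 2236 px; one third is 745.33 px.
Crop height = 986 − 167 = 819 px; one third is 273.00 px.
The upper-right point is two-thirds across and one-third down within the crop:
x = 507 + 2 × 745.33 ≈ 1998; y = 167 + 1 × 273.00 ≈ 440.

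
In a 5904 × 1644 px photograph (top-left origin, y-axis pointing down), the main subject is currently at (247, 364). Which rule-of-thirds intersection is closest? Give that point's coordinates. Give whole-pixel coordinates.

x = 1968 px, y = 548 px

Third lines: x ∈ {1968, 3936}, y ∈ {548, 1096}.
247 is closer to x = 1968; 364 is closer to y = 548.
So the nearest intersection is the upper-left power point.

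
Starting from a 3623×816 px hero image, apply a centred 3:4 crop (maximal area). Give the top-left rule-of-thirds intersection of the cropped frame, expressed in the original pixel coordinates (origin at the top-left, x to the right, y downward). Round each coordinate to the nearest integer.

3623/816 > 3/4, so the 3:4 crop keeps the full height 816 and trims width to 816 × 3/4 = 612.00 px.
Left offset = (3623 − 612.00)/2 = 1505.50 px; top offset = 0.
Top-left is one-third across and one-third down within the crop:
x = 1505.50 + 1 × 612.00/3 ≈ 1710; y = 0.00 + 1 × 816.00/3 ≈ 272.

x = 1710 px, y = 272 px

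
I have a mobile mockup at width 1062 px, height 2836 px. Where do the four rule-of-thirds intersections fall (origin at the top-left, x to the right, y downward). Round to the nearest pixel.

One third of 1062 is 354; one third of 2836 is 945.33.
Vertical third lines at x = 354 and x = 708; horizontal third lines at y = 945 and y = 1891.

(354, 945), (708, 945), (354, 1891), (708, 1891)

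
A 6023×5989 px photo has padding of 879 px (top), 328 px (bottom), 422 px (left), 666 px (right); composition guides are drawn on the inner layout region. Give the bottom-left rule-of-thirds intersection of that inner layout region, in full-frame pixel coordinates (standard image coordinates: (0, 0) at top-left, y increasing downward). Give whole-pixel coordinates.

x = 2067 px, y = 4067 px

Content width = 6023 − 422 − 666 = 4935 px; content height = 5989 − 879 − 328 = 4782 px.
Bottom-left is one-third across and two-thirds down within the inner layout region.
x = 422 + 1 × 4935/3 = 422 + 1645.00 ≈ 2067
y = 879 + 2 × 4782/3 = 879 + 3188.00 ≈ 4067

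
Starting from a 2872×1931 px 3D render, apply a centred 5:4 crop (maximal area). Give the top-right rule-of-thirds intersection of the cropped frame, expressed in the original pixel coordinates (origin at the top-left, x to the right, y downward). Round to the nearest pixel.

x = 1838 px, y = 644 px

2872/1931 > 5/4, so the 5:4 crop keeps the full height 1931 and trims width to 1931 × 5/4 = 2413.75 px.
Left offset = (2872 − 2413.75)/2 = 229.12 px; top offset = 0.
Top-right is two-thirds across and one-third down within the crop:
x = 229.12 + 2 × 2413.75/3 ≈ 1838; y = 0.00 + 1 × 1931.00/3 ≈ 644.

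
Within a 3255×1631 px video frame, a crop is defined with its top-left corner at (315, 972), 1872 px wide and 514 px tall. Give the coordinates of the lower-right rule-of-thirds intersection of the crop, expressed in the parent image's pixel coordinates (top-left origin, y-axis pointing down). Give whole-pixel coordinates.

One third of the crop width 1872 is 624.00 px.
One third of the crop height 514 is 171.33 px.
The lower-right point is two-thirds across and two-thirds down within the crop:
x = 315 + 2 × 624.00 ≈ 1563; y = 972 + 2 × 171.33 ≈ 1315.

(1563, 1315)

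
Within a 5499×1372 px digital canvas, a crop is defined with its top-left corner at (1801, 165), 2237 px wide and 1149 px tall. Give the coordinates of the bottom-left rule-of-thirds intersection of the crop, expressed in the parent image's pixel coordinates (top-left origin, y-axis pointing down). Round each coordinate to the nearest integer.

x = 2547 px, y = 931 px

One third of the crop width 2237 is 745.67 px.
One third of the crop height 1149 is 383.00 px.
The bottom-left point is one-third across and two-thirds down within the crop:
x = 1801 + 1 × 745.67 ≈ 2547; y = 165 + 2 × 383.00 ≈ 931.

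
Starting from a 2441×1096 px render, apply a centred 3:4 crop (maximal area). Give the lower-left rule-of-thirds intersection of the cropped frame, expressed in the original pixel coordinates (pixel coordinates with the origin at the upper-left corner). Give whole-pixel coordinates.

2441/1096 > 3/4, so the 3:4 crop keeps the full height 1096 and trims width to 1096 × 3/4 = 822.00 px.
Left offset = (2441 − 822.00)/2 = 809.50 px; top offset = 0.
Lower-left is one-third across and two-thirds down within the crop:
x = 809.50 + 1 × 822.00/3 ≈ 1084; y = 0.00 + 2 × 1096.00/3 ≈ 731.

x = 1084 px, y = 731 px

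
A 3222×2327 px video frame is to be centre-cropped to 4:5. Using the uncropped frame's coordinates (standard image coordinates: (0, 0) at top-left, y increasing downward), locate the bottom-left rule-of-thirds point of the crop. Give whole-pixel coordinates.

(1301, 1551)

3222/2327 > 4/5, so the 4:5 crop keeps the full height 2327 and trims width to 2327 × 4/5 = 1861.60 px.
Left offset = (3222 − 1861.60)/2 = 680.20 px; top offset = 0.
Bottom-left is one-third across and two-thirds down within the crop:
x = 680.20 + 1 × 1861.60/3 ≈ 1301; y = 0.00 + 2 × 2327.00/3 ≈ 1551.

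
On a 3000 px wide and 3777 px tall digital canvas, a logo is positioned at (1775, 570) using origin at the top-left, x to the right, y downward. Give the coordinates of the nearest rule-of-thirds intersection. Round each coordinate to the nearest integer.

Third lines: x ∈ {1000, 2000}, y ∈ {1259, 2518}.
1775 is closer to x = 2000; 570 is closer to y = 1259.
So the nearest intersection is the upper-right power point.

(2000, 1259)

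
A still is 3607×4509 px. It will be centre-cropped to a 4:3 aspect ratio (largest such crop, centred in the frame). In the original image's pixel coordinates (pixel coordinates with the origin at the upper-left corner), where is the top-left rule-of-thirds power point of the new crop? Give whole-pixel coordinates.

3607/4509 < 4/3, so the 4:3 crop keeps the full width 3607 and trims height to 3607 × 3/4 = 2705.25 px.
Top offset = (4509 − 2705.25)/2 = 901.88 px; left offset = 0.
Top-left is one-third across and one-third down within the crop:
x = 0.00 + 1 × 3607.00/3 ≈ 1202; y = 901.88 + 1 × 2705.25/3 ≈ 1804.

(1202, 1804)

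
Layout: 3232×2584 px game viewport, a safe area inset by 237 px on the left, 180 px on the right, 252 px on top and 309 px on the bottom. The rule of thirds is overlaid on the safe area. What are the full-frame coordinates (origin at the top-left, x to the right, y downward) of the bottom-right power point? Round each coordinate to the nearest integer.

(2114, 1601)

Content width = 3232 − 237 − 180 = 2815 px; content height = 2584 − 252 − 309 = 2023 px.
Bottom-right is two-thirds across and two-thirds down within the safe area.
x = 237 + 2 × 2815/3 = 237 + 1876.67 ≈ 2114
y = 252 + 2 × 2023/3 = 252 + 1348.67 ≈ 1601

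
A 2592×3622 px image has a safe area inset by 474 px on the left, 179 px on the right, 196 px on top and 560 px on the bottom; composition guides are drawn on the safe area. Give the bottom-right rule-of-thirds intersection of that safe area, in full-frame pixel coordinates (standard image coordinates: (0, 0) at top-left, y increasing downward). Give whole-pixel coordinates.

Content width = 2592 − 474 − 179 = 1939 px; content height = 3622 − 196 − 560 = 2866 px.
Bottom-right is two-thirds across and two-thirds down within the safe area.
x = 474 + 2 × 1939/3 = 474 + 1292.67 ≈ 1767
y = 196 + 2 × 2866/3 = 196 + 1910.67 ≈ 2107

x = 1767 px, y = 2107 px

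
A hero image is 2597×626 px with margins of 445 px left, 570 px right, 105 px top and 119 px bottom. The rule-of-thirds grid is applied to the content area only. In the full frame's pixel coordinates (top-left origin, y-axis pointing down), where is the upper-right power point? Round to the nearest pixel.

(1500, 239)

Content width = 2597 − 445 − 570 = 1582 px; content height = 626 − 105 − 119 = 402 px.
Upper-right is two-thirds across and one-third down within the content area.
x = 445 + 2 × 1582/3 = 445 + 1054.67 ≈ 1500
y = 105 + 1 × 402/3 = 105 + 134.00 ≈ 239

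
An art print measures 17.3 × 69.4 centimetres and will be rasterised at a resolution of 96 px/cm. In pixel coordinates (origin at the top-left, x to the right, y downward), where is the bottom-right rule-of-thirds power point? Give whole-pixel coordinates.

(1107, 4442)

In pixels the canvas is 17.3 × 96 = 1660.8 wide and 69.4 × 96 = 6662.4 tall.
The bottom-right point is two-thirds across and two-thirds down:
x = 2 × 1660.8/3 ≈ 1107; y = 2 × 6662.4/3 ≈ 4442.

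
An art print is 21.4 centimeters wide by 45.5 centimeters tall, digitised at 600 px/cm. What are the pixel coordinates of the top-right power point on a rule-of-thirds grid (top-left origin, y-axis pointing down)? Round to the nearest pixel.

In pixels the canvas is 21.4 × 600 = 12840 wide and 45.5 × 600 = 27300 tall.
The top-right point is two-thirds across and one-third down:
x = 2 × 12840/3 ≈ 8560; y = 1 × 27300/3 ≈ 9100.

(8560, 9100)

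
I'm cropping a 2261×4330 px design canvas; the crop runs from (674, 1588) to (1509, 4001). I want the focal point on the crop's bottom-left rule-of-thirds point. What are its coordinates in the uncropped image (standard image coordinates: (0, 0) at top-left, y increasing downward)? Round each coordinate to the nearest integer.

x = 952 px, y = 3197 px

Crop width = 1509 − 674 = 835 px; one third is 278.33 px.
Crop height = 4001 − 1588 = 2413 px; one third is 804.33 px.
The bottom-left point is one-third across and two-thirds down within the crop:
x = 674 + 1 × 278.33 ≈ 952; y = 1588 + 2 × 804.33 ≈ 3197.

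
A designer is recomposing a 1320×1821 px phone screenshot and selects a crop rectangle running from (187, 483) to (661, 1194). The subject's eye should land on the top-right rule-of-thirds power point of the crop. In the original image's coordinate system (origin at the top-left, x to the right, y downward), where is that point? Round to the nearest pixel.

(503, 720)

Crop width = 661 − 187 = 474 px; one third is 158.00 px.
Crop height = 1194 − 483 = 711 px; one third is 237.00 px.
The top-right point is two-thirds across and one-third down within the crop:
x = 187 + 2 × 158.00 ≈ 503; y = 483 + 1 × 237.00 ≈ 720.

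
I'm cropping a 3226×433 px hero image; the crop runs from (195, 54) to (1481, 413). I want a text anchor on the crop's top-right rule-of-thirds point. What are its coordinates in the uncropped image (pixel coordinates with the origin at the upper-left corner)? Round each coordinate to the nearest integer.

x = 1052 px, y = 174 px

Crop width = 1481 − 195 = 1286 px; one third is 428.67 px.
Crop height = 413 − 54 = 359 px; one third is 119.67 px.
The top-right point is two-thirds across and one-third down within the crop:
x = 195 + 2 × 428.67 ≈ 1052; y = 54 + 1 × 119.67 ≈ 174.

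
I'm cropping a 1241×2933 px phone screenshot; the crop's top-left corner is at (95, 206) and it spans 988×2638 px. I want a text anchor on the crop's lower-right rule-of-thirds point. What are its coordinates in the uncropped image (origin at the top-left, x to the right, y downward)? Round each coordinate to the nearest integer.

One third of the crop width 988 is 329.33 px.
One third of the crop height 2638 is 879.33 px.
The lower-right point is two-thirds across and two-thirds down within the crop:
x = 95 + 2 × 329.33 ≈ 754; y = 206 + 2 × 879.33 ≈ 1965.

(754, 1965)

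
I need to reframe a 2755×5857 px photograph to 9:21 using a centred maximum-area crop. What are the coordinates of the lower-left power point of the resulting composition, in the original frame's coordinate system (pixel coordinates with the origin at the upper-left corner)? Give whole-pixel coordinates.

x = 959 px, y = 3905 px

2755/5857 > 9/21, so the 9:21 crop keeps the full height 5857 and trims width to 5857 × 9/21 = 2510.14 px.
Left offset = (2755 − 2510.14)/2 = 122.43 px; top offset = 0.
Lower-left is one-third across and two-thirds down within the crop:
x = 122.43 + 1 × 2510.14/3 ≈ 959; y = 0.00 + 2 × 5857.00/3 ≈ 3905.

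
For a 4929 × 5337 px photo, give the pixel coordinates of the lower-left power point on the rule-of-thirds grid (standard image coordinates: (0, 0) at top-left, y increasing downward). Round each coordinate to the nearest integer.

(1643, 3558)

The lower-left point sits one-third of the way across and two-thirds of the way down.
x = 1 × 4929/3 ≈ 1643; y = 2 × 5337/3 ≈ 3558.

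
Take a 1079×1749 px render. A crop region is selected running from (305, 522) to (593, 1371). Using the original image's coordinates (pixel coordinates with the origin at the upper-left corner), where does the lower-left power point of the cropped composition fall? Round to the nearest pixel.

x = 401 px, y = 1088 px

Crop width = 593 − 305 = 288 px; one third is 96.00 px.
Crop height = 1371 − 522 = 849 px; one third is 283.00 px.
The lower-left point is one-third across and two-thirds down within the crop:
x = 305 + 1 × 96.00 ≈ 401; y = 522 + 2 × 283.00 ≈ 1088.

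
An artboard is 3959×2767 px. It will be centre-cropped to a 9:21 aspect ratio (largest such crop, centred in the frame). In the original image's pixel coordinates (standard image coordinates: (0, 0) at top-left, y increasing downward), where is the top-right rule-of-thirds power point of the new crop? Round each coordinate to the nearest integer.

3959/2767 > 9/21, so the 9:21 crop keeps the full height 2767 and trims width to 2767 × 9/21 = 1185.86 px.
Left offset = (3959 − 1185.86)/2 = 1386.57 px; top offset = 0.
Top-right is two-thirds across and one-third down within the crop:
x = 1386.57 + 2 × 1185.86/3 ≈ 2177; y = 0.00 + 1 × 2767.00/3 ≈ 922.

(2177, 922)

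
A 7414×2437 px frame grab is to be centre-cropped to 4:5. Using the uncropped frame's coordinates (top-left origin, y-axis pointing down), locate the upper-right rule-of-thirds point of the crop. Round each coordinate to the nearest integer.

7414/2437 > 4/5, so the 4:5 crop keeps the full height 2437 and trims width to 2437 × 4/5 = 1949.60 px.
Left offset = (7414 − 1949.60)/2 = 2732.20 px; top offset = 0.
Upper-right is two-thirds across and one-third down within the crop:
x = 2732.20 + 2 × 1949.60/3 ≈ 4032; y = 0.00 + 1 × 2437.00/3 ≈ 812.

(4032, 812)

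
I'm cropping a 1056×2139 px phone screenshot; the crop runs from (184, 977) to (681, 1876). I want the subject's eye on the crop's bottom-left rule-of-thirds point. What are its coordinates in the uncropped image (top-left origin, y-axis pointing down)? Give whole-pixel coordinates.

x = 350 px, y = 1576 px

Crop width = 681 − 184 = 497 px; one third is 165.67 px.
Crop height = 1876 − 977 = 899 px; one third is 299.67 px.
The bottom-left point is one-third across and two-thirds down within the crop:
x = 184 + 1 × 165.67 ≈ 350; y = 977 + 2 × 299.67 ≈ 1576.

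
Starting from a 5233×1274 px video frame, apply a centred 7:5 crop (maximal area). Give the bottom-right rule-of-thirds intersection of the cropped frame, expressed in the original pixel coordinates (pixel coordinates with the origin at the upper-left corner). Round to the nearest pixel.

(2914, 849)

5233/1274 > 7/5, so the 7:5 crop keeps the full height 1274 and trims width to 1274 × 7/5 = 1783.60 px.
Left offset = (5233 − 1783.60)/2 = 1724.70 px; top offset = 0.
Bottom-right is two-thirds across and two-thirds down within the crop:
x = 1724.70 + 2 × 1783.60/3 ≈ 2914; y = 0.00 + 2 × 1274.00/3 ≈ 849.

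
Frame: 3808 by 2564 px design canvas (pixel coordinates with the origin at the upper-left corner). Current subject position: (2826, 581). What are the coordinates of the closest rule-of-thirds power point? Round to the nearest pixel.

Third lines: x ∈ {1269, 2539}, y ∈ {855, 1709}.
2826 is closer to x = 2539; 581 is closer to y = 855.
So the nearest intersection is the upper-right power point.

(2539, 855)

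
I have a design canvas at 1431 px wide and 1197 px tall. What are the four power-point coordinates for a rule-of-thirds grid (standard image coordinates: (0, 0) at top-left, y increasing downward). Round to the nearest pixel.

(477, 399), (954, 399), (477, 798), (954, 798)

One third of 1431 is 477; one third of 1197 is 399.
Vertical third lines at x = 477 and x = 954; horizontal third lines at y = 399 and y = 798.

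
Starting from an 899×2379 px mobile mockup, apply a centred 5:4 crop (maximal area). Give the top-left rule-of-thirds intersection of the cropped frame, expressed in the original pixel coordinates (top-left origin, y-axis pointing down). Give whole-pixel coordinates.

x = 300 px, y = 1070 px

899/2379 < 5/4, so the 5:4 crop keeps the full width 899 and trims height to 899 × 4/5 = 719.20 px.
Top offset = (2379 − 719.20)/2 = 829.90 px; left offset = 0.
Top-left is one-third across and one-third down within the crop:
x = 0.00 + 1 × 899.00/3 ≈ 300; y = 829.90 + 1 × 719.20/3 ≈ 1070.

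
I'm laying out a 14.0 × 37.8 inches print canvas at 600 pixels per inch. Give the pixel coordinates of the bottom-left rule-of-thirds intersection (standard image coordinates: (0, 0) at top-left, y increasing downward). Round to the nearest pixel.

In pixels the canvas is 14.0 × 600 = 8400 wide and 37.8 × 600 = 22680 tall.
The bottom-left point is one-third across and two-thirds down:
x = 1 × 8400/3 ≈ 2800; y = 2 × 22680/3 ≈ 15120.

x = 2800 px, y = 15120 px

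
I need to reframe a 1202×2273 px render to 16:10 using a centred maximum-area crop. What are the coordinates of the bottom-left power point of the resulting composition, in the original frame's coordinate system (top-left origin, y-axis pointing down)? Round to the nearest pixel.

1202/2273 < 16/10, so the 16:10 crop keeps the full width 1202 and trims height to 1202 × 10/16 = 751.25 px.
Top offset = (2273 − 751.25)/2 = 760.88 px; left offset = 0.
Bottom-left is one-third across and two-thirds down within the crop:
x = 0.00 + 1 × 1202.00/3 ≈ 401; y = 760.88 + 2 × 751.25/3 ≈ 1262.

x = 401 px, y = 1262 px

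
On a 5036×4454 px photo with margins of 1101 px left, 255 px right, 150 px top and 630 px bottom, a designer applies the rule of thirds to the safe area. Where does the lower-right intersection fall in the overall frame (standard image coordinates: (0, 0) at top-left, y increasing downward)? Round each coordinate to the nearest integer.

Content width = 5036 − 1101 − 255 = 3680 px; content height = 4454 − 150 − 630 = 3674 px.
Lower-right is two-thirds across and two-thirds down within the safe area.
x = 1101 + 2 × 3680/3 = 1101 + 2453.33 ≈ 3554
y = 150 + 2 × 3674/3 = 150 + 2449.33 ≈ 2599

(3554, 2599)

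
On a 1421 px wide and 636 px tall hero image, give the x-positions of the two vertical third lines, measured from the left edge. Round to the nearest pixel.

474 px and 947 px

1421 / 3 = 473.67, so the vertical lines sit at one and two thirds of 1421.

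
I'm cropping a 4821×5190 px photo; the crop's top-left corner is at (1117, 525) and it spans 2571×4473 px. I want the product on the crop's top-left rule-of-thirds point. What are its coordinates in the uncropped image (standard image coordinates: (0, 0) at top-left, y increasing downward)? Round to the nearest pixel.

x = 1974 px, y = 2016 px

One third of the crop width 2571 is 857.00 px.
One third of the crop height 4473 is 1491.00 px.
The top-left point is one-third across and one-third down within the crop:
x = 1117 + 1 × 857.00 ≈ 1974; y = 525 + 1 × 1491.00 ≈ 2016.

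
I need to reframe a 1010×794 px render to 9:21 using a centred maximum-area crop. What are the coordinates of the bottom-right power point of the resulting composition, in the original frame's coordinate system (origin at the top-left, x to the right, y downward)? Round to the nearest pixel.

(562, 529)

1010/794 > 9/21, so the 9:21 crop keeps the full height 794 and trims width to 794 × 9/21 = 340.29 px.
Left offset = (1010 − 340.29)/2 = 334.86 px; top offset = 0.
Bottom-right is two-thirds across and two-thirds down within the crop:
x = 334.86 + 2 × 340.29/3 ≈ 562; y = 0.00 + 2 × 794.00/3 ≈ 529.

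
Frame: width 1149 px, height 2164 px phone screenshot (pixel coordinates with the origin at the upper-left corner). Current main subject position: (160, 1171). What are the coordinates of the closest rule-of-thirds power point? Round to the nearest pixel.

Third lines: x ∈ {383, 766}, y ∈ {721, 1443}.
160 is closer to x = 383; 1171 is closer to y = 1443.
So the nearest intersection is the lower-left power point.

(383, 1443)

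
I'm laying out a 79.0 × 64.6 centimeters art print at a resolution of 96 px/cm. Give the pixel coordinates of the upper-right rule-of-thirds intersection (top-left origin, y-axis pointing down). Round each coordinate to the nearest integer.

In pixels the canvas is 79.0 × 96 = 7584 wide and 64.6 × 96 = 6201.6 tall.
The upper-right point is two-thirds across and one-third down:
x = 2 × 7584/3 ≈ 5056; y = 1 × 6201.6/3 ≈ 2067.

x = 5056 px, y = 2067 px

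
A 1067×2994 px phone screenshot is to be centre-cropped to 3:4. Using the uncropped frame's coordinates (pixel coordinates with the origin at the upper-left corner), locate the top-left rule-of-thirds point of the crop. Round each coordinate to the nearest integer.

x = 356 px, y = 1260 px

1067/2994 < 3/4, so the 3:4 crop keeps the full width 1067 and trims height to 1067 × 4/3 = 1422.67 px.
Top offset = (2994 − 1422.67)/2 = 785.67 px; left offset = 0.
Top-left is one-third across and one-third down within the crop:
x = 0.00 + 1 × 1067.00/3 ≈ 356; y = 785.67 + 1 × 1422.67/3 ≈ 1260.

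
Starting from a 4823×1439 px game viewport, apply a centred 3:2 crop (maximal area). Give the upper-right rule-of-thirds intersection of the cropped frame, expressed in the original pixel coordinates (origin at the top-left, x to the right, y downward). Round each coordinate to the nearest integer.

x = 2771 px, y = 480 px

4823/1439 > 3/2, so the 3:2 crop keeps the full height 1439 and trims width to 1439 × 3/2 = 2158.50 px.
Left offset = (4823 − 2158.50)/2 = 1332.25 px; top offset = 0.
Upper-right is two-thirds across and one-third down within the crop:
x = 1332.25 + 2 × 2158.50/3 ≈ 2771; y = 0.00 + 1 × 1439.00/3 ≈ 480.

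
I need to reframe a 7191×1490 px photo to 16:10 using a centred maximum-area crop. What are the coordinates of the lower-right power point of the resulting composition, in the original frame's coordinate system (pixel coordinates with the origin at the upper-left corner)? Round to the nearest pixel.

x = 3993 px, y = 993 px

7191/1490 > 16/10, so the 16:10 crop keeps the full height 1490 and trims width to 1490 × 16/10 = 2384.00 px.
Left offset = (7191 − 2384.00)/2 = 2403.50 px; top offset = 0.
Lower-right is two-thirds across and two-thirds down within the crop:
x = 2403.50 + 2 × 2384.00/3 ≈ 3993; y = 0.00 + 2 × 1490.00/3 ≈ 993.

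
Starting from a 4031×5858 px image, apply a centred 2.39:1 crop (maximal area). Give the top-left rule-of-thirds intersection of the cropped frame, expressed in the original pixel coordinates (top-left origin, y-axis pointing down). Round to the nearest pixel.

4031/5858 < 2.39/1, so the 2.39:1 crop keeps the full width 4031 and trims height to 4031 × 1/2.39 = 1686.61 px.
Top offset = (5858 − 1686.61)/2 = 2085.69 px; left offset = 0.
Top-left is one-third across and one-third down within the crop:
x = 0.00 + 1 × 4031.00/3 ≈ 1344; y = 2085.69 + 1 × 1686.61/3 ≈ 2648.

(1344, 2648)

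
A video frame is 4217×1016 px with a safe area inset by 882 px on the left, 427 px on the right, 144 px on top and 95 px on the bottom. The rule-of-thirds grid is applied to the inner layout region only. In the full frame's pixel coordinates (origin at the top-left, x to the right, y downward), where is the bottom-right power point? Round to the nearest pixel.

Content width = 4217 − 882 − 427 = 2908 px; content height = 1016 − 144 − 95 = 777 px.
Bottom-right is two-thirds across and two-thirds down within the inner layout region.
x = 882 + 2 × 2908/3 = 882 + 1938.67 ≈ 2821
y = 144 + 2 × 777/3 = 144 + 518.00 ≈ 662

x = 2821 px, y = 662 px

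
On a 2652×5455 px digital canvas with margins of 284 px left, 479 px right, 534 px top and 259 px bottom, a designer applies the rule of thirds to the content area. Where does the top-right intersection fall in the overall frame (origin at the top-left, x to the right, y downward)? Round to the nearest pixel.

x = 1543 px, y = 2088 px

Content width = 2652 − 284 − 479 = 1889 px; content height = 5455 − 534 − 259 = 4662 px.
Top-right is two-thirds across and one-third down within the content area.
x = 284 + 2 × 1889/3 = 284 + 1259.33 ≈ 1543
y = 534 + 1 × 4662/3 = 534 + 1554.00 ≈ 2088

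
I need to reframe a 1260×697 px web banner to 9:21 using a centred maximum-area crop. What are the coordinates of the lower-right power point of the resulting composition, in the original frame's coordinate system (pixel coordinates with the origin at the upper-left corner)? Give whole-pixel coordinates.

1260/697 > 9/21, so the 9:21 crop keeps the full height 697 and trims width to 697 × 9/21 = 298.71 px.
Left offset = (1260 − 298.71)/2 = 480.64 px; top offset = 0.
Lower-right is two-thirds across and two-thirds down within the crop:
x = 480.64 + 2 × 298.71/3 ≈ 680; y = 0.00 + 2 × 697.00/3 ≈ 465.

(680, 465)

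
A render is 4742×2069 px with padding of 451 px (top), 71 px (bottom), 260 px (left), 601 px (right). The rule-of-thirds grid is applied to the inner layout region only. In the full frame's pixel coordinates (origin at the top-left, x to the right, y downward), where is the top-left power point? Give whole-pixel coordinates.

Content width = 4742 − 260 − 601 = 3881 px; content height = 2069 − 451 − 71 = 1547 px.
Top-left is one-third across and one-third down within the inner layout region.
x = 260 + 1 × 3881/3 = 260 + 1293.67 ≈ 1554
y = 451 + 1 × 1547/3 = 451 + 515.67 ≈ 967

x = 1554 px, y = 967 px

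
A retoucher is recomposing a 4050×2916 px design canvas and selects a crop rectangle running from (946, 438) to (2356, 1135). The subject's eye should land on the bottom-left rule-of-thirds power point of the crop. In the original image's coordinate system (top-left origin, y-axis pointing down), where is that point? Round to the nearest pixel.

Crop width = 2356 − 946 = 1410 px; one third is 470.00 px.
Crop height = 1135 − 438 = 697 px; one third is 232.33 px.
The bottom-left point is one-third across and two-thirds down within the crop:
x = 946 + 1 × 470.00 ≈ 1416; y = 438 + 2 × 232.33 ≈ 903.

(1416, 903)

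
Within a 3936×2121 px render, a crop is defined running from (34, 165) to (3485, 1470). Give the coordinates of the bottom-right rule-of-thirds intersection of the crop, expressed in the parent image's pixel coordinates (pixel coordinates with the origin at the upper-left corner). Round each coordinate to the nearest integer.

Crop width = 3485 − 34 = 3451 px; one third is 1150.33 px.
Crop height = 1470 − 165 = 1305 px; one third is 435.00 px.
The bottom-right point is two-thirds across and two-thirds down within the crop:
x = 34 + 2 × 1150.33 ≈ 2335; y = 165 + 2 × 435.00 ≈ 1035.

(2335, 1035)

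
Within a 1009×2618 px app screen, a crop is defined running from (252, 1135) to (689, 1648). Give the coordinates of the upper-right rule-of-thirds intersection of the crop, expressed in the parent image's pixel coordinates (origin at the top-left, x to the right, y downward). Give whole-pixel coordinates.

Crop width = 689 − 252 = 437 px; one third is 145.67 px.
Crop height = 1648 − 1135 = 513 px; one third is 171.00 px.
The upper-right point is two-thirds across and one-third down within the crop:
x = 252 + 2 × 145.67 ≈ 543; y = 1135 + 1 × 171.00 ≈ 1306.

x = 543 px, y = 1306 px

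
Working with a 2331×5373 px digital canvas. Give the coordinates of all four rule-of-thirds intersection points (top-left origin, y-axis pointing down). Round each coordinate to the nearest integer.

One third of 2331 is 777; one third of 5373 is 1791.
Vertical third lines at x = 777 and x = 1554; horizontal third lines at y = 1791 and y = 3582.

(777, 1791), (1554, 1791), (777, 3582), (1554, 3582)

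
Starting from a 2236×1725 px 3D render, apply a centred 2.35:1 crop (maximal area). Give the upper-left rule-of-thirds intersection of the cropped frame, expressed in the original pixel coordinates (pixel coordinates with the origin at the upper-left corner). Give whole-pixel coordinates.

2236/1725 < 2.35/1, so the 2.35:1 crop keeps the full width 2236 and trims height to 2236 × 1/2.35 = 951.49 px.
Top offset = (1725 − 951.49)/2 = 386.76 px; left offset = 0.
Upper-left is one-third across and one-third down within the crop:
x = 0.00 + 1 × 2236.00/3 ≈ 745; y = 386.76 + 1 × 951.49/3 ≈ 704.

x = 745 px, y = 704 px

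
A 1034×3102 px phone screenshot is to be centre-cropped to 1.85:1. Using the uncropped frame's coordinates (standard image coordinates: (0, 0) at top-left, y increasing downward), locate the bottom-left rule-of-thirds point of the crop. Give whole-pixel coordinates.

1034/3102 < 1.85/1, so the 1.85:1 crop keeps the full width 1034 and trims height to 1034 × 1/1.85 = 558.92 px.
Top offset = (3102 − 558.92)/2 = 1271.54 px; left offset = 0.
Bottom-left is one-third across and two-thirds down within the crop:
x = 0.00 + 1 × 1034.00/3 ≈ 345; y = 1271.54 + 2 × 558.92/3 ≈ 1644.

(345, 1644)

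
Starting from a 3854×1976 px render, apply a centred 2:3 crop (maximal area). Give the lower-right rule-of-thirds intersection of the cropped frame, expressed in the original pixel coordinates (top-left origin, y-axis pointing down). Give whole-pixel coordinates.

(2147, 1317)

3854/1976 > 2/3, so the 2:3 crop keeps the full height 1976 and trims width to 1976 × 2/3 = 1317.33 px.
Left offset = (3854 − 1317.33)/2 = 1268.33 px; top offset = 0.
Lower-right is two-thirds across and two-thirds down within the crop:
x = 1268.33 + 2 × 1317.33/3 ≈ 2147; y = 0.00 + 2 × 1976.00/3 ≈ 1317.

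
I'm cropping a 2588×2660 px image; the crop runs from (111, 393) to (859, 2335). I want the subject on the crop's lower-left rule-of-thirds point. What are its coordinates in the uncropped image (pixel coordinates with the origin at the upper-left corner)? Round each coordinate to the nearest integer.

x = 360 px, y = 1688 px

Crop width = 859 − 111 = 748 px; one third is 249.33 px.
Crop height = 2335 − 393 = 1942 px; one third is 647.33 px.
The lower-left point is one-third across and two-thirds down within the crop:
x = 111 + 1 × 249.33 ≈ 360; y = 393 + 2 × 647.33 ≈ 1688.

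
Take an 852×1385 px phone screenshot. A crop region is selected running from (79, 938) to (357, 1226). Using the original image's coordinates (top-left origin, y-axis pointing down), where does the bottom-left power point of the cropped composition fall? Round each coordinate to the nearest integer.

Crop width = 357 − 79 = 278 px; one third is 92.67 px.
Crop height = 1226 − 938 = 288 px; one third is 96.00 px.
The bottom-left point is one-third across and two-thirds down within the crop:
x = 79 + 1 × 92.67 ≈ 172; y = 938 + 2 × 96.00 ≈ 1130.

(172, 1130)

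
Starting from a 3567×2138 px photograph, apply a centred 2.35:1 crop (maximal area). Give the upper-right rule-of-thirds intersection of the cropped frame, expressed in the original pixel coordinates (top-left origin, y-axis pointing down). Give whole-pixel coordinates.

3567/2138 < 2.35/1, so the 2.35:1 crop keeps the full width 3567 and trims height to 3567 × 1/2.35 = 1517.87 px.
Top offset = (2138 − 1517.87)/2 = 310.06 px; left offset = 0.
Upper-right is two-thirds across and one-third down within the crop:
x = 0.00 + 2 × 3567.00/3 ≈ 2378; y = 310.06 + 1 × 1517.87/3 ≈ 816.

(2378, 816)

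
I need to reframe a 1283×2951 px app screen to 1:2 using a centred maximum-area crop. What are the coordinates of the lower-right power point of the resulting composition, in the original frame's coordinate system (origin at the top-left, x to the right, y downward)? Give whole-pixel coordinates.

1283/2951 < 1/2, so the 1:2 crop keeps the full width 1283 and trims height to 1283 × 2/1 = 2566.00 px.
Top offset = (2951 − 2566.00)/2 = 192.50 px; left offset = 0.
Lower-right is two-thirds across and two-thirds down within the crop:
x = 0.00 + 2 × 1283.00/3 ≈ 855; y = 192.50 + 2 × 2566.00/3 ≈ 1903.

(855, 1903)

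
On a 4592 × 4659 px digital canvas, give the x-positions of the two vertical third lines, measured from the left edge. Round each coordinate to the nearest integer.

4592 / 3 = 1530.67, so the vertical lines sit at one and two thirds of 4592.

1531 px and 3061 px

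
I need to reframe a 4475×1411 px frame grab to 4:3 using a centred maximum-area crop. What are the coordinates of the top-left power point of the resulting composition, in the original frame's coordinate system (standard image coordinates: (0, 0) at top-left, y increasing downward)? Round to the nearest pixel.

4475/1411 > 4/3, so the 4:3 crop keeps the full height 1411 and trims width to 1411 × 4/3 = 1881.33 px.
Left offset = (4475 − 1881.33)/2 = 1296.83 px; top offset = 0.
Top-left is one-third across and one-third down within the crop:
x = 1296.83 + 1 × 1881.33/3 ≈ 1924; y = 0.00 + 1 × 1411.00/3 ≈ 470.

x = 1924 px, y = 470 px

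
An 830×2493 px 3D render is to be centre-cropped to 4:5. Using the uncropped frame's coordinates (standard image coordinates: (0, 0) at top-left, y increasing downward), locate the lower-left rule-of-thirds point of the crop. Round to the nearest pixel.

830/2493 < 4/5, so the 4:5 crop keeps the full width 830 and trims height to 830 × 5/4 = 1037.50 px.
Top offset = (2493 − 1037.50)/2 = 727.75 px; left offset = 0.
Lower-left is one-third across and two-thirds down within the crop:
x = 0.00 + 1 × 830.00/3 ≈ 277; y = 727.75 + 2 × 1037.50/3 ≈ 1419.

x = 277 px, y = 1419 px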